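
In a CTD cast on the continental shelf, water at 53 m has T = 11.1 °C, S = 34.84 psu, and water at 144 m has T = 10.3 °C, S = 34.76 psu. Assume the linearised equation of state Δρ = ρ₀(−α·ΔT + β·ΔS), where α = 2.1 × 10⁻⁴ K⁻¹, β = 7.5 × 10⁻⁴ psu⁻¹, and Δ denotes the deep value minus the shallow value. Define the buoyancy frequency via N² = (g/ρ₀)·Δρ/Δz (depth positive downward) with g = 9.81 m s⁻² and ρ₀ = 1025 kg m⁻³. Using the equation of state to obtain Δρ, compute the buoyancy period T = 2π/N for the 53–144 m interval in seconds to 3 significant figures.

ΔT = -0.8 K, ΔS = -0.08 psu (deep − shallow).
Δρ/ρ₀ = −αΔT + βΔS = 1.68 × 10⁻⁴ − 6.00 × 10⁻⁵ = 1.08 × 10⁻⁴, so Δρ ≈ 0.1107 kg m⁻³.
N² = (g/ρ₀)·Δρ/Δz = g·(Δρ/ρ₀)/Δz = 9.81 × 1.08 × 10⁻⁴ / 91 = 1.1643 × 10⁻⁵ s⁻².
N = √(1.1643 × 10⁻⁵) = 3.4122 × 10⁻³ rad s⁻¹ → T = 2π/N = 1.8414 × 10³ s ≈ 1.84 × 10³ s.

1.84 × 10³ s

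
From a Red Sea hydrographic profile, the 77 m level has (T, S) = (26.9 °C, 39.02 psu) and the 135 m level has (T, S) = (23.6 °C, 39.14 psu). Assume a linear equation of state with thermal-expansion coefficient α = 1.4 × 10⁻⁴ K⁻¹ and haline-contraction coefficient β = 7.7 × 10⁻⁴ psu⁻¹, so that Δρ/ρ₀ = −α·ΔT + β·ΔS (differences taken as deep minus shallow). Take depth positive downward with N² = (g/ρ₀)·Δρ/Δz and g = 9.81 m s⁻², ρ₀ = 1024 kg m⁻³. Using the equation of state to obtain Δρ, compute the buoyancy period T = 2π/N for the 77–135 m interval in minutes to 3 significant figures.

10.8 min

ΔT = -3.3 K, ΔS = +0.12 psu (deep − shallow).
Δρ/ρ₀ = −αΔT + βΔS = 4.62 × 10⁻⁴ + 9.24 × 10⁻⁵ = 5.544 × 10⁻⁴, so Δρ ≈ 0.5677 kg m⁻³.
N² = (g/ρ₀)·Δρ/Δz = g·(Δρ/ρ₀)/Δz = 9.81 × 5.544 × 10⁻⁴ / 58 = 9.3770 × 10⁻⁵ s⁻².
N = √(9.3770 × 10⁻⁵) = 9.6835 × 10⁻³ rad s⁻¹ → T = 2π/N = 648.85 s = 10.814 min ≈ 10.8 min.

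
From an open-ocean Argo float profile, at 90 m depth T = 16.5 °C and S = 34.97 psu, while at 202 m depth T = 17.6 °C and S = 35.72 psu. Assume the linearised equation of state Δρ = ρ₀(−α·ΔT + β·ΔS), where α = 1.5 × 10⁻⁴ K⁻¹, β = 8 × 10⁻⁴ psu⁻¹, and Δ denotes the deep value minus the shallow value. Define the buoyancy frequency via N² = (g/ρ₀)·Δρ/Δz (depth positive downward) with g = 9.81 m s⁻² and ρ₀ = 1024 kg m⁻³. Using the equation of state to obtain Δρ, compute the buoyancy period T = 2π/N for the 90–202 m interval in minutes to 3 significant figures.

ΔT = +1.1 K, ΔS = +0.75 psu (deep − shallow).
Δρ/ρ₀ = −αΔT + βΔS = -1.65 × 10⁻⁴ + 6.00 × 10⁻⁴ = 4.35 × 10⁻⁴, so Δρ ≈ 0.4454 kg m⁻³.
N² = (g/ρ₀)·Δρ/Δz = g·(Δρ/ρ₀)/Δz = 9.81 × 4.35 × 10⁻⁴ / 112 = 3.8101 × 10⁻⁵ s⁻².
N = √(3.8101 × 10⁻⁵) = 6.1726 × 10⁻³ rad s⁻¹ → T = 2π/N = 1.0179 × 10³ s = 16.965 min ≈ 17.0 min.

17.0 min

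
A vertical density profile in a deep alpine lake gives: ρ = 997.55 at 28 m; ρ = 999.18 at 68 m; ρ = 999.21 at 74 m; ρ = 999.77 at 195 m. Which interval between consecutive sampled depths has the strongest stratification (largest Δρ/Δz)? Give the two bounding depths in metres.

28–68 m

Compute the density gradient over each adjacent pair:
  28–68 m: Δρ/Δz = 1.63/40 = 0.041 kg m⁻⁴
  68–74 m: Δρ/Δz = 0.03/6 = 5.0 × 10⁻³ kg m⁻⁴
  74–195 m: Δρ/Δz = 0.56/121 = 4.6 × 10⁻³ kg m⁻⁴
The largest gradient is in the 28–68 m interval — the pycnocline.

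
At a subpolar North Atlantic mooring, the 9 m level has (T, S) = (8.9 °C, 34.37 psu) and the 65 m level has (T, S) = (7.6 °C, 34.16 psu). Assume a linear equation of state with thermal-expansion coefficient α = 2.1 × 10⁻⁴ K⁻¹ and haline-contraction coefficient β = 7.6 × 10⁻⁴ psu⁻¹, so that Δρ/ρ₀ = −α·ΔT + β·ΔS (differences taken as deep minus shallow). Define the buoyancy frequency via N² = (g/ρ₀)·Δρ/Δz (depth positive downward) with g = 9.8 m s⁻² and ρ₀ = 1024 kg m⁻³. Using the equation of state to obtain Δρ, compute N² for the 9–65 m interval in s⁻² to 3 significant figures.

1.98 × 10⁻⁵ s⁻²

ΔT = -1.3 K, ΔS = -0.21 psu (deep − shallow).
Δρ/ρ₀ = −αΔT + βΔS = 2.73 × 10⁻⁴ − 1.596 × 10⁻⁴ = 1.134 × 10⁻⁴, so Δρ ≈ 0.1161 kg m⁻³.
N² = (g/ρ₀)·Δρ/Δz = g·(Δρ/ρ₀)/Δz = 9.8 × 1.134 × 10⁻⁴ / 56 = 1.9845 × 10⁻⁵ s⁻² ≈ 1.98 × 10⁻⁵ s⁻².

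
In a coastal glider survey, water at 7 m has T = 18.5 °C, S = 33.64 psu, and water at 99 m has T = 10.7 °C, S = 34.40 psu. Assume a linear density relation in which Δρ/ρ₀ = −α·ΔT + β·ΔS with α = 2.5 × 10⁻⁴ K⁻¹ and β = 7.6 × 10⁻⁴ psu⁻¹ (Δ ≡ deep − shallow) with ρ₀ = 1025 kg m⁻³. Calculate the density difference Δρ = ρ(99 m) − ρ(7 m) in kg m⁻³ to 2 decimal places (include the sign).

+2.59 kg m⁻³

ΔT = -7.8 K, ΔS = +0.76 psu (deep − shallow).
Δρ/ρ₀ = −(2.5 × 10⁻⁴)(-7.8) + (7.6 × 10⁻⁴)(+0.76) = 2.5276 × 10⁻³.
Δρ = 1025 × (2.5276 × 10⁻³) = +2.59 kg m⁻³.
Positive Δρ: denser below, stable.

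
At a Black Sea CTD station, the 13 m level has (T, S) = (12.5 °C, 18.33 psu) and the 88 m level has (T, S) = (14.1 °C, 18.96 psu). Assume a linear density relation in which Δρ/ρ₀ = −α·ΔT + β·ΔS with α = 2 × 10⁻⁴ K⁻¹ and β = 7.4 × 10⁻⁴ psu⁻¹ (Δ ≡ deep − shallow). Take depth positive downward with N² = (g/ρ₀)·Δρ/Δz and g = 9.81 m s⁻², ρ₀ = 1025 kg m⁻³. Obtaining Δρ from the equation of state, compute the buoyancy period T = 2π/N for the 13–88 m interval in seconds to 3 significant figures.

1.44 × 10³ s

ΔT = +1.6 K, ΔS = +0.63 psu (deep − shallow).
Δρ/ρ₀ = −αΔT + βΔS = -3.20 × 10⁻⁴ + 4.662 × 10⁻⁴ = 1.462 × 10⁻⁴, so Δρ ≈ 0.1499 kg m⁻³.
N² = (g/ρ₀)·Δρ/Δz = g·(Δρ/ρ₀)/Δz = 9.81 × 1.462 × 10⁻⁴ / 75 = 1.9123 × 10⁻⁵ s⁻².
N = √(1.9123 × 10⁻⁵) = 4.3730 × 10⁻³ rad s⁻¹ → T = 2π/N = 1.4368 × 10³ s ≈ 1.44 × 10³ s.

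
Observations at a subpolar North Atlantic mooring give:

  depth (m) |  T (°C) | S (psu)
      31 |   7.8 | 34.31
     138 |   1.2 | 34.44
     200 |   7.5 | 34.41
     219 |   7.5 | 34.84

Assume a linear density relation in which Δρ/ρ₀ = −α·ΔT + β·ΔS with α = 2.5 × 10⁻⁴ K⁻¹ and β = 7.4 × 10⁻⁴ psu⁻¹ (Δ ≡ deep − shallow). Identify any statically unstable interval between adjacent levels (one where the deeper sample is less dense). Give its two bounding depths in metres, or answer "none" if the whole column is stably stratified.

138–200 m

Evaluate Δρ/ρ₀ = −αΔT + βΔS across each adjacent pair:
  31–138 m: −αΔT+βΔS = −(2.5 × 10⁻⁴)(-6.6)+(7.4 × 10⁻⁴)(+0.13) = 1.7 × 10⁻³ → stable
  138–200 m: −αΔT+βΔS = −(2.5 × 10⁻⁴)(+6.3)+(7.4 × 10⁻⁴)(-0.03) = -1.6 × 10⁻³ → UNSTABLE
  200–219 m: −αΔT+βΔS = −(2.5 × 10⁻⁴)(+0.0)+(7.4 × 10⁻⁴)(+0.43) = 3.2 × 10⁻⁴ → stable
The 138–200 m interval has Δρ < 0: lighter water underlies denser water.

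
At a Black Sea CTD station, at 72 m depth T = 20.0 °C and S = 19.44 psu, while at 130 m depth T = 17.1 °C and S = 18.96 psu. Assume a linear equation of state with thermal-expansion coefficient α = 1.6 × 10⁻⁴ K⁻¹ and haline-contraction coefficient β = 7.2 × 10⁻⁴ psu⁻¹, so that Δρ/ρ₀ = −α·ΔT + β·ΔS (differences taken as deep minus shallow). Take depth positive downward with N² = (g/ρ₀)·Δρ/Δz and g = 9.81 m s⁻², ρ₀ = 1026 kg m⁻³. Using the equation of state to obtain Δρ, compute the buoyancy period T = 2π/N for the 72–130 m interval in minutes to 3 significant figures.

23.4 min

ΔT = -2.9 K, ΔS = -0.48 psu (deep − shallow).
Δρ/ρ₀ = −αΔT + βΔS = 4.64 × 10⁻⁴ − 3.456 × 10⁻⁴ = 1.184 × 10⁻⁴, so Δρ ≈ 0.1215 kg m⁻³.
N² = (g/ρ₀)·Δρ/Δz = g·(Δρ/ρ₀)/Δz = 9.81 × 1.184 × 10⁻⁴ / 58 = 2.0026 × 10⁻⁵ s⁻².
N = √(2.0026 × 10⁻⁵) = 4.4750 × 10⁻³ rad s⁻¹ → T = 2π/N = 1.4041 × 10³ s = 23.402 min ≈ 23.4 min.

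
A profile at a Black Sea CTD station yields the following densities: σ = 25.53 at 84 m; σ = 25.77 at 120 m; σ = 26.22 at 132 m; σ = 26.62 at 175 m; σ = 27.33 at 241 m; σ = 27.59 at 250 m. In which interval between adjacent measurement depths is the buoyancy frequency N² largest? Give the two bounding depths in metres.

Compute the density gradient over each adjacent pair:
  84–120 m: Δρ/Δz = 0.24/36 = 6.7 × 10⁻³ kg m⁻⁴
  120–132 m: Δρ/Δz = 0.45/12 = 0.037 kg m⁻⁴
  132–175 m: Δρ/Δz = 0.40/43 = 9.3 × 10⁻³ kg m⁻⁴
  175–241 m: Δρ/Δz = 0.71/66 = 0.011 kg m⁻⁴
  241–250 m: Δρ/Δz = 0.26/9 = 0.029 kg m⁻⁴
The largest gradient is in the 120–132 m interval — the pycnocline.

120–132 m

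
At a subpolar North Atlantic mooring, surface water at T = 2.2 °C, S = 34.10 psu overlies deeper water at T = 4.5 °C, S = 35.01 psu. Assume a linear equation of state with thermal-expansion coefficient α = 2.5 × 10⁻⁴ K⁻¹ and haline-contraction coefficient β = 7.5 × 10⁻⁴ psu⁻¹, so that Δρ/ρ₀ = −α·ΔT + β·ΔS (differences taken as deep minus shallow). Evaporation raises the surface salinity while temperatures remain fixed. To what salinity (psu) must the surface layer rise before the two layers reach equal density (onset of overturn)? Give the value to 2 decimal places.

34.24 psu

Neutral buoyancy requires −α(T_deep − T_surf) + β(S_deep − S_surf′) = 0.
S_surf′ = S_deep − (α/β)·ΔT = 35.01 − (2.5 × 10⁻⁴/7.5 × 10⁻⁴)·(+2.3) = 34.2433 psu.
Increase required: 34.2433 − 34.10 = 0.1433 psu.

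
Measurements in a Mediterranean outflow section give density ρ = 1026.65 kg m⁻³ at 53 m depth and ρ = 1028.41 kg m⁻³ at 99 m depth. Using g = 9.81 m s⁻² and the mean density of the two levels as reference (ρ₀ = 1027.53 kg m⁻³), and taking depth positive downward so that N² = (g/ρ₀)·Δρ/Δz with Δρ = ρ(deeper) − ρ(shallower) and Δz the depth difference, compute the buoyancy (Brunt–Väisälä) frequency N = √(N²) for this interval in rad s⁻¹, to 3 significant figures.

Δρ = 1028.41 − 1026.65 = 1.76 kg m⁻³ over Δz = 99 − 53 = 46 m.
N² = (9.81/1027.53) × (1.76/46) = 3.6528 × 10⁻⁴ s⁻².
N = √(3.6528 × 10⁻⁴) = 0.019112 rad s⁻¹ ≈ 0.0191 rad s⁻¹.

0.0191 rad s⁻¹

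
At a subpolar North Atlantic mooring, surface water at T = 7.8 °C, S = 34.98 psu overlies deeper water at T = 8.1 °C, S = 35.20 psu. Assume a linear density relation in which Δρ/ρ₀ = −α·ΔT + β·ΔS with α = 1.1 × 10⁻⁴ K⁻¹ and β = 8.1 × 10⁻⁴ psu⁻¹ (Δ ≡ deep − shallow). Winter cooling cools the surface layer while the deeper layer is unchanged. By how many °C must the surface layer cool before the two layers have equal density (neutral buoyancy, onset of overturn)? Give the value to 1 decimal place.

Neutral buoyancy requires Δρ = 0, i.e. −α(T_deep − T_surf′) + β(S_deep − S_surf) = 0.
T_surf′ = T_deep − (β/α)·ΔS = 8.1 − (8.1 × 10⁻⁴/1.1 × 10⁻⁴)·(+0.22) = 6.480 °C.
Cooling required: 7.8 − (6.480) = 1.320 °C.

1.3 °C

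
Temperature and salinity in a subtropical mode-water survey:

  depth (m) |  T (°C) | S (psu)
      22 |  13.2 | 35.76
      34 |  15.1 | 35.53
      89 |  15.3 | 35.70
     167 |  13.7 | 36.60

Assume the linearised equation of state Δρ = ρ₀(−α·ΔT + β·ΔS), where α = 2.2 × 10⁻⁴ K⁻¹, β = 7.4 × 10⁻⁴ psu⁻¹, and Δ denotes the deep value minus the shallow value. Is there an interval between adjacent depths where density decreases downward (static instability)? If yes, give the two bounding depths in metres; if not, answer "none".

22–34 m

Evaluate Δρ/ρ₀ = −αΔT + βΔS across each adjacent pair:
  22–34 m: −αΔT+βΔS = −(2.2 × 10⁻⁴)(+1.9)+(7.4 × 10⁻⁴)(-0.23) = -5.9 × 10⁻⁴ → UNSTABLE
  34–89 m: −αΔT+βΔS = −(2.2 × 10⁻⁴)(+0.2)+(7.4 × 10⁻⁴)(+0.17) = 8.2 × 10⁻⁵ → stable
  89–167 m: −αΔT+βΔS = −(2.2 × 10⁻⁴)(-1.6)+(7.4 × 10⁻⁴)(+0.90) = 1.0 × 10⁻³ → stable
The 22–34 m interval has Δρ < 0: lighter water underlies denser water.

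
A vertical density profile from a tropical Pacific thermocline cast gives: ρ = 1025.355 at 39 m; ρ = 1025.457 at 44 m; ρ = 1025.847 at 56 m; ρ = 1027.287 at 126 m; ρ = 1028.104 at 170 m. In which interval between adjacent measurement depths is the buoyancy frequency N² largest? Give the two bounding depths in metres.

Compute the density gradient over each adjacent pair:
  39–44 m: Δρ/Δz = 0.102/5 = 0.020 kg m⁻⁴
  44–56 m: Δρ/Δz = 0.390/12 = 0.033 kg m⁻⁴
  56–126 m: Δρ/Δz = 1.440/70 = 0.021 kg m⁻⁴
  126–170 m: Δρ/Δz = 0.817/44 = 0.019 kg m⁻⁴
The largest gradient is in the 44–56 m interval — the pycnocline.

44–56 m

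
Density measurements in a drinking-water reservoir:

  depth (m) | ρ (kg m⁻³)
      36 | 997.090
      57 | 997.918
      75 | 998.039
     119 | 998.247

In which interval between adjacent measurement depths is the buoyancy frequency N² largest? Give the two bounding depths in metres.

Compute the density gradient over each adjacent pair:
  36–57 m: Δρ/Δz = 0.828/21 = 0.039 kg m⁻⁴
  57–75 m: Δρ/Δz = 0.121/18 = 6.7 × 10⁻³ kg m⁻⁴
  75–119 m: Δρ/Δz = 0.208/44 = 4.7 × 10⁻³ kg m⁻⁴
The largest gradient is in the 36–57 m interval — the pycnocline.

36–57 m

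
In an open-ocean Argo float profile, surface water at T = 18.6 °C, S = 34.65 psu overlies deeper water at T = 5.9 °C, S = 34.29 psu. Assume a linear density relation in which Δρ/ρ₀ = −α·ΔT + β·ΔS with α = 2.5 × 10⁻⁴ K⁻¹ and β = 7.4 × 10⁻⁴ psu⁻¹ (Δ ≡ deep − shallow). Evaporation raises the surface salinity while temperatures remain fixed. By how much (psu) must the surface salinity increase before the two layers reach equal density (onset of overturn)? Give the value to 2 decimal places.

3.93 psu

Neutral buoyancy requires −α(T_deep − T_surf) + β(S_deep − S_surf′) = 0.
S_surf′ = S_deep − (α/β)·ΔT = 34.29 − (2.5 × 10⁻⁴/7.4 × 10⁻⁴)·(-12.7) = 38.5805 psu.
Increase required: 38.5805 − 34.65 = 3.9305 psu.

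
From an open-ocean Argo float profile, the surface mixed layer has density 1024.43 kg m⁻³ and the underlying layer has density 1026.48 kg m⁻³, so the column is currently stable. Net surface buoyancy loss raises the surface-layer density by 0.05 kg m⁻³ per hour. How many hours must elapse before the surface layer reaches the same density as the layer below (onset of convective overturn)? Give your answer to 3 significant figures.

41.0 hours

Density deficit of the surface layer: 1026.48 − 1024.43 = 2.05 kg m⁻³.
Required change = 2.05 / 0.05 = 41.0 hours.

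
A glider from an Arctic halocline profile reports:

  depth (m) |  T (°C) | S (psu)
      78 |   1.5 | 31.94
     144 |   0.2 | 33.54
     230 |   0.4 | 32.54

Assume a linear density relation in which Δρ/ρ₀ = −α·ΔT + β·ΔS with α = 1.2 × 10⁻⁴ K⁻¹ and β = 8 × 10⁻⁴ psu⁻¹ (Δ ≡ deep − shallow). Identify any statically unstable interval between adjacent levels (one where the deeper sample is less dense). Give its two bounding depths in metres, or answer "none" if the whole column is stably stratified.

Evaluate Δρ/ρ₀ = −αΔT + βΔS across each adjacent pair:
  78–144 m: −αΔT+βΔS = −(1.2 × 10⁻⁴)(-1.3)+(8 × 10⁻⁴)(+1.60) = 1.4 × 10⁻³ → stable
  144–230 m: −αΔT+βΔS = −(1.2 × 10⁻⁴)(+0.2)+(8 × 10⁻⁴)(-1.00) = -8.2 × 10⁻⁴ → UNSTABLE
The 144–230 m interval has Δρ < 0: lighter water underlies denser water.

144–230 m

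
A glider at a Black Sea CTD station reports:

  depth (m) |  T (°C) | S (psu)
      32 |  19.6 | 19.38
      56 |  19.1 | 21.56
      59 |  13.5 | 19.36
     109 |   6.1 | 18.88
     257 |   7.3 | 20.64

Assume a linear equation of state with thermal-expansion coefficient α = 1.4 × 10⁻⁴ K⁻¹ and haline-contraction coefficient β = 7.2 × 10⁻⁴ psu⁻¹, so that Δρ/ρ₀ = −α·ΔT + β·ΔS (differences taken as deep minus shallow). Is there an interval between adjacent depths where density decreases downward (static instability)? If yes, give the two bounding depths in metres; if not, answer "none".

56–59 m

Evaluate Δρ/ρ₀ = −αΔT + βΔS across each adjacent pair:
  32–56 m: −αΔT+βΔS = −(1.4 × 10⁻⁴)(-0.5)+(7.2 × 10⁻⁴)(+2.18) = 1.6 × 10⁻³ → stable
  56–59 m: −αΔT+βΔS = −(1.4 × 10⁻⁴)(-5.6)+(7.2 × 10⁻⁴)(-2.20) = -8.0 × 10⁻⁴ → UNSTABLE
  59–109 m: −αΔT+βΔS = −(1.4 × 10⁻⁴)(-7.4)+(7.2 × 10⁻⁴)(-0.48) = 6.9 × 10⁻⁴ → stable
  109–257 m: −αΔT+βΔS = −(1.4 × 10⁻⁴)(+1.2)+(7.2 × 10⁻⁴)(+1.76) = 1.1 × 10⁻³ → stable
The 56–59 m interval has Δρ < 0: lighter water underlies denser water.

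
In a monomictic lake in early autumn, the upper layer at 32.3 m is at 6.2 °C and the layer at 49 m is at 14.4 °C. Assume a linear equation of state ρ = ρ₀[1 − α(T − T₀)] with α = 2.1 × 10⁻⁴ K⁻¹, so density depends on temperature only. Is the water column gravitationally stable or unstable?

unstable

ΔT = 14.4 − 6.2 = +8.2 K, so Δρ/ρ₀ = −αΔT = -1.722 × 10⁻³.
Δρ/ρ₀ < 0, so Δρ < 0: deeper water is lighter → statically unstable; the column would overturn.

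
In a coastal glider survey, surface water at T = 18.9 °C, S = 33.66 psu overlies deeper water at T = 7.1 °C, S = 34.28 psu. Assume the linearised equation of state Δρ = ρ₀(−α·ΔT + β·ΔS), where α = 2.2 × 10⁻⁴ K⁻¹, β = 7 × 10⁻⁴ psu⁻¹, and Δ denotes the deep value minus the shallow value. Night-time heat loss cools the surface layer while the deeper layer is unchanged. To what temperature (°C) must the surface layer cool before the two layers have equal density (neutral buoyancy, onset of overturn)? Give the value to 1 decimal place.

Neutral buoyancy requires Δρ = 0, i.e. −α(T_deep − T_surf′) + β(S_deep − S_surf) = 0.
T_surf′ = T_deep − (β/α)·ΔS = 7.1 − (7 × 10⁻⁴/2.2 × 10⁻⁴)·(+0.62) = 5.127 °C.
Cooling required: 18.9 − (5.127) = 13.773 °C.

5.1 °C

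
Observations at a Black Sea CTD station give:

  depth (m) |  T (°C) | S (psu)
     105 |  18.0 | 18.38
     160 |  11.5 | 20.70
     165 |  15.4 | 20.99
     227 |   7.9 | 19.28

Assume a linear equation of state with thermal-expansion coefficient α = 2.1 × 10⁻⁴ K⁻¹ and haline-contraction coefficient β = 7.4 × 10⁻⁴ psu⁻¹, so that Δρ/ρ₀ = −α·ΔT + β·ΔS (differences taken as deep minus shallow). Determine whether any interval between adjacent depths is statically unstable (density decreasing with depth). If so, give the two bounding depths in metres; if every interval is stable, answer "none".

Evaluate Δρ/ρ₀ = −αΔT + βΔS across each adjacent pair:
  105–160 m: −αΔT+βΔS = −(2.1 × 10⁻⁴)(-6.5)+(7.4 × 10⁻⁴)(+2.32) = 3.1 × 10⁻³ → stable
  160–165 m: −αΔT+βΔS = −(2.1 × 10⁻⁴)(+3.9)+(7.4 × 10⁻⁴)(+0.29) = -6.0 × 10⁻⁴ → UNSTABLE
  165–227 m: −αΔT+βΔS = −(2.1 × 10⁻⁴)(-7.5)+(7.4 × 10⁻⁴)(-1.71) = 3.1 × 10⁻⁴ → stable
The 160–165 m interval has Δρ < 0: lighter water underlies denser water.

160–165 m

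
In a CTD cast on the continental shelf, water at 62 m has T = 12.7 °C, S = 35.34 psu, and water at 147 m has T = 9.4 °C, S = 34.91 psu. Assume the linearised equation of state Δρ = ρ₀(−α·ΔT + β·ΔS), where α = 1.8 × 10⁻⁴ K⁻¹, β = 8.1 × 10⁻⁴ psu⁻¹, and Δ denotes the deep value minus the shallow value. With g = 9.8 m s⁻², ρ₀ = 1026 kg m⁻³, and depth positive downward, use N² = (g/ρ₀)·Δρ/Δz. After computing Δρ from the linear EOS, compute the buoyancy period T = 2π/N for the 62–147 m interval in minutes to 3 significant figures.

ΔT = -3.3 K, ΔS = -0.43 psu (deep − shallow).
Δρ/ρ₀ = −αΔT + βΔS = 5.94 × 10⁻⁴ − 3.483 × 10⁻⁴ = 2.457 × 10⁻⁴, so Δρ ≈ 0.2521 kg m⁻³.
N² = (g/ρ₀)·Δρ/Δz = g·(Δρ/ρ₀)/Δz = 9.8 × 2.457 × 10⁻⁴ / 85 = 2.8328 × 10⁻⁵ s⁻².
N = √(2.8328 × 10⁻⁵) = 5.3224 × 10⁻³ rad s⁻¹ → T = 2π/N = 1.1805 × 10³ s = 19.675 min ≈ 19.7 min.

19.7 min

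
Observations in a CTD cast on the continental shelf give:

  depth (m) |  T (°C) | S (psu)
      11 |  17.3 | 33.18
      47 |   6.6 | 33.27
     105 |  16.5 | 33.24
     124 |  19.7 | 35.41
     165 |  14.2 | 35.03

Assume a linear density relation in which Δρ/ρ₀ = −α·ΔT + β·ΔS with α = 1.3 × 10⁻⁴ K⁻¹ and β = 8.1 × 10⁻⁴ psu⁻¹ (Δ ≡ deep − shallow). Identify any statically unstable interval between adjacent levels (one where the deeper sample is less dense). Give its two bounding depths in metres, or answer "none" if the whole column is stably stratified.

47–105 m

Evaluate Δρ/ρ₀ = −αΔT + βΔS across each adjacent pair:
  11–47 m: −αΔT+βΔS = −(1.3 × 10⁻⁴)(-10.7)+(8.1 × 10⁻⁴)(+0.09) = 1.5 × 10⁻³ → stable
  47–105 m: −αΔT+βΔS = −(1.3 × 10⁻⁴)(+9.9)+(8.1 × 10⁻⁴)(-0.03) = -1.3 × 10⁻³ → UNSTABLE
  105–124 m: −αΔT+βΔS = −(1.3 × 10⁻⁴)(+3.2)+(8.1 × 10⁻⁴)(+2.17) = 1.3 × 10⁻³ → stable
  124–165 m: −αΔT+βΔS = −(1.3 × 10⁻⁴)(-5.5)+(8.1 × 10⁻⁴)(-0.38) = 4.1 × 10⁻⁴ → stable
The 47–105 m interval has Δρ < 0: lighter water underlies denser water.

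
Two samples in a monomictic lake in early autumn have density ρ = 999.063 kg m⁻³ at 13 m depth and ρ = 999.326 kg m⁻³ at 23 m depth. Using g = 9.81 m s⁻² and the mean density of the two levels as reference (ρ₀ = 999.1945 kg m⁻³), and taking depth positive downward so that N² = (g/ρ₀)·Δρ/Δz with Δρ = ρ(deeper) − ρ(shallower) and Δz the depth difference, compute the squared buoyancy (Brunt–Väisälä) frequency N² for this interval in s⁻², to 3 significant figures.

Δρ = 999.326 − 999.063 = 0.263 kg m⁻³ over Δz = 23 − 13 = 10 m.
N² = (9.81/999.1945) × (0.263/10) = 2.5821 × 10⁻⁴ s⁻² ≈ 2.58 × 10⁻⁴ s⁻².

2.58 × 10⁻⁴ s⁻²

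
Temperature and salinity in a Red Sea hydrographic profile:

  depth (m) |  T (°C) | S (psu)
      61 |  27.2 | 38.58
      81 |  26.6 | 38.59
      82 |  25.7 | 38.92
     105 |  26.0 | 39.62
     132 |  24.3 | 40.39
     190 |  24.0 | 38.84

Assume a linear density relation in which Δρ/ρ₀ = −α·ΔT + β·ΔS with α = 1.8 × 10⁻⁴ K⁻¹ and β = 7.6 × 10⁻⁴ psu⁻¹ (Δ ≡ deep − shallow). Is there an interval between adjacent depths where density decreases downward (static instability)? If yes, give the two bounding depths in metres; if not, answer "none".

132–190 m

Evaluate Δρ/ρ₀ = −αΔT + βΔS across each adjacent pair:
  61–81 m: −αΔT+βΔS = −(1.8 × 10⁻⁴)(-0.6)+(7.6 × 10⁻⁴)(+0.01) = 1.2 × 10⁻⁴ → stable
  81–82 m: −αΔT+βΔS = −(1.8 × 10⁻⁴)(-0.9)+(7.6 × 10⁻⁴)(+0.33) = 4.1 × 10⁻⁴ → stable
  82–105 m: −αΔT+βΔS = −(1.8 × 10⁻⁴)(+0.3)+(7.6 × 10⁻⁴)(+0.70) = 4.8 × 10⁻⁴ → stable
  105–132 m: −αΔT+βΔS = −(1.8 × 10⁻⁴)(-1.7)+(7.6 × 10⁻⁴)(+0.77) = 8.9 × 10⁻⁴ → stable
  132–190 m: −αΔT+βΔS = −(1.8 × 10⁻⁴)(-0.3)+(7.6 × 10⁻⁴)(-1.55) = -1.1 × 10⁻³ → UNSTABLE
The 132–190 m interval has Δρ < 0: lighter water underlies denser water.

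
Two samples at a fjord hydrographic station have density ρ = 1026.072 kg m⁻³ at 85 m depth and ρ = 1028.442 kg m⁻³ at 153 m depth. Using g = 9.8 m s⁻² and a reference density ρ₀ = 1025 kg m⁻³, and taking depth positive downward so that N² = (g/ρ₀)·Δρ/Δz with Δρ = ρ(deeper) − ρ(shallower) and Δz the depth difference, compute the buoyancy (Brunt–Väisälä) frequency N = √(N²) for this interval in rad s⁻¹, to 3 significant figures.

Δρ = 1028.442 − 1026.072 = 2.370 kg m⁻³ over Δz = 153 − 85 = 68 m.
N² = (9.8/1025) × (2.370/68) = 3.3323 × 10⁻⁴ s⁻².
N = √(3.3323 × 10⁻⁴) = 0.018255 rad s⁻¹ ≈ 0.0183 rad s⁻¹.

0.0183 rad s⁻¹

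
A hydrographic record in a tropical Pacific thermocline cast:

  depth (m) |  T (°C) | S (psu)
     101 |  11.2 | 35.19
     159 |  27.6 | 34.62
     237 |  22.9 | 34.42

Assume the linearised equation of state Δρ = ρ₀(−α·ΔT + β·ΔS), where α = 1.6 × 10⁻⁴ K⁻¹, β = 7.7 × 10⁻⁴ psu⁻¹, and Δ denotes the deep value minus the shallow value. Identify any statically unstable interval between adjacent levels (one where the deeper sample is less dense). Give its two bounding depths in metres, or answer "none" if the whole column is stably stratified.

Evaluate Δρ/ρ₀ = −αΔT + βΔS across each adjacent pair:
  101–159 m: −αΔT+βΔS = −(1.6 × 10⁻⁴)(+16.4)+(7.7 × 10⁻⁴)(-0.57) = -3.1 × 10⁻³ → UNSTABLE
  159–237 m: −αΔT+βΔS = −(1.6 × 10⁻⁴)(-4.7)+(7.7 × 10⁻⁴)(-0.20) = 6.0 × 10⁻⁴ → stable
The 101–159 m interval has Δρ < 0: lighter water underlies denser water.

101–159 m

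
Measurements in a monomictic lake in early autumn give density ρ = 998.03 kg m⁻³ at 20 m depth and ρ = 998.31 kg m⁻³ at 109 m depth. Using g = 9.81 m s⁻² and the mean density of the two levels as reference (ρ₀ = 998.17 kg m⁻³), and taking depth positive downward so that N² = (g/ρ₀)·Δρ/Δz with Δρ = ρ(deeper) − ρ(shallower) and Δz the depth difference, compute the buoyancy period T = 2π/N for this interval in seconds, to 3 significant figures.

1.13 × 10³ s

Δρ = 998.31 − 998.03 = 0.28 kg m⁻³ over Δz = 109 − 20 = 89 m.
N² = (9.81/998.17) × (0.28/89) = 3.0920 × 10⁻⁵ s⁻².
N = √(3.0920 × 10⁻⁵) = 5.5606 × 10⁻³ rad s⁻¹, so T = 2π/N = 1.1299 × 10³ s ≈ 1.13 × 10³ s.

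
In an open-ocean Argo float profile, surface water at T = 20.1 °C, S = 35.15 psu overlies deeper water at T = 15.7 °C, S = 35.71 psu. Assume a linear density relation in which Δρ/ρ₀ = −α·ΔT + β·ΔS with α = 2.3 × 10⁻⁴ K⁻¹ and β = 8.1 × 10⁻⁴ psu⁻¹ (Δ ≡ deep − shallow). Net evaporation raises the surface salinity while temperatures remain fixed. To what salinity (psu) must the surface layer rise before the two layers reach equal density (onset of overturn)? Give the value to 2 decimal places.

36.96 psu

Neutral buoyancy requires −α(T_deep − T_surf) + β(S_deep − S_surf′) = 0.
S_surf′ = S_deep − (α/β)·ΔT = 35.71 − (2.3 × 10⁻⁴/8.1 × 10⁻⁴)·(-4.4) = 36.9594 psu.
Increase required: 36.9594 − 35.15 = 1.8094 psu.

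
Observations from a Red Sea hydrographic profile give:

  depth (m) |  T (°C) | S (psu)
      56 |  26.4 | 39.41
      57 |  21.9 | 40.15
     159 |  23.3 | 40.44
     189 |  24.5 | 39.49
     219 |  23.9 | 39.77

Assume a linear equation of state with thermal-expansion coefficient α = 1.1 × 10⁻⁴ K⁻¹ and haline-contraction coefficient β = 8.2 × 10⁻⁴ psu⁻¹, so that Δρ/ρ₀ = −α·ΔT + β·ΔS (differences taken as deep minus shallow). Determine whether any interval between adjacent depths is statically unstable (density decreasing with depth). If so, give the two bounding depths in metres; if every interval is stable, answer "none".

159–189 m

Evaluate Δρ/ρ₀ = −αΔT + βΔS across each adjacent pair:
  56–57 m: −αΔT+βΔS = −(1.1 × 10⁻⁴)(-4.5)+(8.2 × 10⁻⁴)(+0.74) = 1.1 × 10⁻³ → stable
  57–159 m: −αΔT+βΔS = −(1.1 × 10⁻⁴)(+1.4)+(8.2 × 10⁻⁴)(+0.29) = 8.4 × 10⁻⁵ → stable
  159–189 m: −αΔT+βΔS = −(1.1 × 10⁻⁴)(+1.2)+(8.2 × 10⁻⁴)(-0.95) = -9.1 × 10⁻⁴ → UNSTABLE
  189–219 m: −αΔT+βΔS = −(1.1 × 10⁻⁴)(-0.6)+(8.2 × 10⁻⁴)(+0.28) = 3.0 × 10⁻⁴ → stable
The 159–189 m interval has Δρ < 0: lighter water underlies denser water.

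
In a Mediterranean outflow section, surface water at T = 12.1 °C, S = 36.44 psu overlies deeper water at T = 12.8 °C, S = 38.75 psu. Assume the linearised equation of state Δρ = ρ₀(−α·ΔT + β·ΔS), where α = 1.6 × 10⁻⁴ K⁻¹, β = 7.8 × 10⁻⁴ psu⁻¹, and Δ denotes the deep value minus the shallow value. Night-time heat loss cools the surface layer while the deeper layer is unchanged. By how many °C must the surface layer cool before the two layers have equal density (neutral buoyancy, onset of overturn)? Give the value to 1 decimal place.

10.6 °C

Neutral buoyancy requires Δρ = 0, i.e. −α(T_deep − T_surf′) + β(S_deep − S_surf) = 0.
T_surf′ = T_deep − (β/α)·ΔS = 12.8 − (7.8 × 10⁻⁴/1.6 × 10⁻⁴)·(+2.31) = 1.539 °C.
Cooling required: 12.1 − (1.539) = 10.561 °C.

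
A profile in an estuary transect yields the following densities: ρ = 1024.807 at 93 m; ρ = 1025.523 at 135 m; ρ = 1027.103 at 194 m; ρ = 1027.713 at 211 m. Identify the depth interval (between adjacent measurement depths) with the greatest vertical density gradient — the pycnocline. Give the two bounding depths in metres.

194–211 m

Compute the density gradient over each adjacent pair:
  93–135 m: Δρ/Δz = 0.716/42 = 0.017 kg m⁻⁴
  135–194 m: Δρ/Δz = 1.580/59 = 0.027 kg m⁻⁴
  194–211 m: Δρ/Δz = 0.610/17 = 0.036 kg m⁻⁴
The largest gradient is in the 194–211 m interval — the pycnocline.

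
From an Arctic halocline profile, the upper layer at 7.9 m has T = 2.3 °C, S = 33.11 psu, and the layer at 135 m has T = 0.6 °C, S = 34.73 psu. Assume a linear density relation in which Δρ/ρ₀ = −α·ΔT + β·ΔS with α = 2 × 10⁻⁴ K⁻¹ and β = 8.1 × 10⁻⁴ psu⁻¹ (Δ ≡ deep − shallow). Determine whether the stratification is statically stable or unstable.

ΔT = 0.6 − 2.3 = -1.7 K and ΔS = 34.73 − 33.11 = +1.62 psu (deep − shallow).
−αΔT = 3.40 × 10⁻⁴; βΔS = 1.3122 × 10⁻³; sum Δρ/ρ₀ = 1.6522 × 10⁻³.
Δρ/ρ₀ > 0, so Δρ > 0: deeper water is denser → statically stable.

stable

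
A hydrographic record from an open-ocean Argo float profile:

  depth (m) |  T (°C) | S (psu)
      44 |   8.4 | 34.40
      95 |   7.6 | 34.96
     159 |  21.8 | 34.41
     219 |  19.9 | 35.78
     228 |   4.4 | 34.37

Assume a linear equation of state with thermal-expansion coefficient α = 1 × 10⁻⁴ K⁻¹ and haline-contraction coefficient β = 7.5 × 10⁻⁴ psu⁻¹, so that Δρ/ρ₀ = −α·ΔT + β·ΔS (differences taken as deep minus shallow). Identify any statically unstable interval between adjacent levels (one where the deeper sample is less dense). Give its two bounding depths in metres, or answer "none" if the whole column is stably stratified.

95–159 m

Evaluate Δρ/ρ₀ = −αΔT + βΔS across each adjacent pair:
  44–95 m: −αΔT+βΔS = −(1 × 10⁻⁴)(-0.8)+(7.5 × 10⁻⁴)(+0.56) = 5.0 × 10⁻⁴ → stable
  95–159 m: −αΔT+βΔS = −(1 × 10⁻⁴)(+14.2)+(7.5 × 10⁻⁴)(-0.55) = -1.8 × 10⁻³ → UNSTABLE
  159–219 m: −αΔT+βΔS = −(1 × 10⁻⁴)(-1.9)+(7.5 × 10⁻⁴)(+1.37) = 1.2 × 10⁻³ → stable
  219–228 m: −αΔT+βΔS = −(1 × 10⁻⁴)(-15.5)+(7.5 × 10⁻⁴)(-1.41) = 4.9 × 10⁻⁴ → stable
The 95–159 m interval has Δρ < 0: lighter water underlies denser water.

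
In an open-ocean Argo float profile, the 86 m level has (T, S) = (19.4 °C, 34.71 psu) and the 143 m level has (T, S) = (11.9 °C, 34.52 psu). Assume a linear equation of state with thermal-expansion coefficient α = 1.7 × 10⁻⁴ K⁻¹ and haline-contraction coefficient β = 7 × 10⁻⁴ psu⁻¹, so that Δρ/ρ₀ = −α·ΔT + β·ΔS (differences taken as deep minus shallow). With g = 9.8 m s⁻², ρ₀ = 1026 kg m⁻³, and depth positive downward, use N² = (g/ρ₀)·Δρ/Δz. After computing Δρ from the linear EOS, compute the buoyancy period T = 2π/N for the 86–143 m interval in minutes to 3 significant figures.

ΔT = -7.5 K, ΔS = -0.19 psu (deep − shallow).
Δρ/ρ₀ = −αΔT + βΔS = 1.275 × 10⁻³ − 1.33 × 10⁻⁴ = 1.142 × 10⁻³, so Δρ ≈ 1.172 kg m⁻³.
N² = (g/ρ₀)·Δρ/Δz = g·(Δρ/ρ₀)/Δz = 9.8 × 1.142 × 10⁻³ / 57 = 1.9634 × 10⁻⁴ s⁻².
N = √(1.9634 × 10⁻⁴) = 0.014012 rad s⁻¹ → T = 2π/N = 448.41 s = 7.4735 min ≈ 7.47 min.

7.47 min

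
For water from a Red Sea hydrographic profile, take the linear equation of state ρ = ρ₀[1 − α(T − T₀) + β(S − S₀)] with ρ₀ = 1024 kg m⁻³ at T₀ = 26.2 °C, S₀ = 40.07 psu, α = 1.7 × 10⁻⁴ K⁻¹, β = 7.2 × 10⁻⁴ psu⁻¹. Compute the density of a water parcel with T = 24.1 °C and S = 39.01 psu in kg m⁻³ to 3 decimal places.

1023.584 kg m⁻³

T − T₀ = -2.1 K, S − S₀ = -1.06 psu.
Bracket = 1 − α·(-2.1) + β·(-1.06) = 1 + (-4.062 × 10⁻⁴) = 0.9995938.
ρ = 1024 × 0.9995938 = 1023.584 kg m⁻³.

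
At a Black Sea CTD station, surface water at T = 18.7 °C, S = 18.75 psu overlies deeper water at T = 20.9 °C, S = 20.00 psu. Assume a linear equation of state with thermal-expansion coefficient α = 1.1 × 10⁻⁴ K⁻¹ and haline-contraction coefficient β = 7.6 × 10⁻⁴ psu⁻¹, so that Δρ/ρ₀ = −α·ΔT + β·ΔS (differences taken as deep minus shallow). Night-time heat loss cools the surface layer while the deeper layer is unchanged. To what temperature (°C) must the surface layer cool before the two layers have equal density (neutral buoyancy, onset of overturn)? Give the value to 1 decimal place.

Neutral buoyancy requires Δρ = 0, i.e. −α(T_deep − T_surf′) + β(S_deep − S_surf) = 0.
T_surf′ = T_deep − (β/α)·ΔS = 20.9 − (7.6 × 10⁻⁴/1.1 × 10⁻⁴)·(+1.25) = 12.264 °C.
Cooling required: 18.7 − (12.264) = 6.436 °C.

12.3 °C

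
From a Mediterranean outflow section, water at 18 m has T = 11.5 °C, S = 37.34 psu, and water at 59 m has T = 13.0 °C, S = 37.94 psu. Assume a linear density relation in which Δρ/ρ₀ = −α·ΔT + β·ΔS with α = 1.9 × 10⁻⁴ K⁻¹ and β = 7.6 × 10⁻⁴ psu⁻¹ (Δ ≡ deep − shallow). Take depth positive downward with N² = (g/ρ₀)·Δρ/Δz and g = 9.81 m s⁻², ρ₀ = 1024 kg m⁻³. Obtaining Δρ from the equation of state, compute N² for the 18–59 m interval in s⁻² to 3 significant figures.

ΔT = +1.5 K, ΔS = +0.60 psu (deep − shallow).
Δρ/ρ₀ = −αΔT + βΔS = -2.85 × 10⁻⁴ + 4.56 × 10⁻⁴ = 1.71 × 10⁻⁴, so Δρ ≈ 0.1751 kg m⁻³.
N² = (g/ρ₀)·Δρ/Δz = g·(Δρ/ρ₀)/Δz = 9.81 × 1.71 × 10⁻⁴ / 41 = 4.0915 × 10⁻⁵ s⁻² ≈ 4.09 × 10⁻⁵ s⁻².

4.09 × 10⁻⁵ s⁻²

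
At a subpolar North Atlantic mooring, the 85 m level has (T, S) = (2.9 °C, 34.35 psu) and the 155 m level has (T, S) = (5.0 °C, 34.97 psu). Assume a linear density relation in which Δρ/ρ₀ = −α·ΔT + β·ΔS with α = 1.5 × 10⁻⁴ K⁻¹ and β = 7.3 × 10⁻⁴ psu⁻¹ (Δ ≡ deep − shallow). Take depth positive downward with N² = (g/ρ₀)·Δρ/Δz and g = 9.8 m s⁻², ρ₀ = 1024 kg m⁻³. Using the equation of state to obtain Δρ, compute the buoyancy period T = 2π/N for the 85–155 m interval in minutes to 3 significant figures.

23.9 min

ΔT = +2.1 K, ΔS = +0.62 psu (deep − shallow).
Δρ/ρ₀ = −αΔT + βΔS = -3.15 × 10⁻⁴ + 4.526 × 10⁻⁴ = 1.376 × 10⁻⁴, so Δρ ≈ 0.1409 kg m⁻³.
N² = (g/ρ₀)·Δρ/Δz = g·(Δρ/ρ₀)/Δz = 9.8 × 1.376 × 10⁻⁴ / 70 = 1.9264 × 10⁻⁵ s⁻².
N = √(1.9264 × 10⁻⁵) = 4.3891 × 10⁻³ rad s⁻¹ → T = 2π/N = 1.4315 × 10³ s = 23.858 min ≈ 23.9 min.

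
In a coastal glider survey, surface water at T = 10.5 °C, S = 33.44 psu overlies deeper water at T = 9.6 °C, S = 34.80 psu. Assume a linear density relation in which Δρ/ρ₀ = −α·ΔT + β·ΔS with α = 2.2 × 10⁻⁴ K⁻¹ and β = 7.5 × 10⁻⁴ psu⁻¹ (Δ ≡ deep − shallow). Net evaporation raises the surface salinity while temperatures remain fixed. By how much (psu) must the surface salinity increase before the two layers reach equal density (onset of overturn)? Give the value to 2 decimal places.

1.62 psu

Neutral buoyancy requires −α(T_deep − T_surf) + β(S_deep − S_surf′) = 0.
S_surf′ = S_deep − (α/β)·ΔT = 34.80 − (2.2 × 10⁻⁴/7.5 × 10⁻⁴)·(-0.9) = 35.0640 psu.
Increase required: 35.0640 − 33.44 = 1.6240 psu.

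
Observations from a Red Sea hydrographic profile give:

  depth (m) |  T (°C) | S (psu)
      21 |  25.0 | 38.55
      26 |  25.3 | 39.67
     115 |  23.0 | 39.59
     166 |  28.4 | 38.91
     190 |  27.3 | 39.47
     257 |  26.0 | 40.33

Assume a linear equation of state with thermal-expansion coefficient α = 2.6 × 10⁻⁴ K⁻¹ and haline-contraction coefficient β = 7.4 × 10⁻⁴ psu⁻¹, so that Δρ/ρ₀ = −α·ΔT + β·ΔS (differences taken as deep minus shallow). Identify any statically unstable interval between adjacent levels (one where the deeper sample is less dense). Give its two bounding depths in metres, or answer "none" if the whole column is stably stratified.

Evaluate Δρ/ρ₀ = −αΔT + βΔS across each adjacent pair:
  21–26 m: −αΔT+βΔS = −(2.6 × 10⁻⁴)(+0.3)+(7.4 × 10⁻⁴)(+1.12) = 7.5 × 10⁻⁴ → stable
  26–115 m: −αΔT+βΔS = −(2.6 × 10⁻⁴)(-2.3)+(7.4 × 10⁻⁴)(-0.08) = 5.4 × 10⁻⁴ → stable
  115–166 m: −αΔT+βΔS = −(2.6 × 10⁻⁴)(+5.4)+(7.4 × 10⁻⁴)(-0.68) = -1.9 × 10⁻³ → UNSTABLE
  166–190 m: −αΔT+βΔS = −(2.6 × 10⁻⁴)(-1.1)+(7.4 × 10⁻⁴)(+0.56) = 7.0 × 10⁻⁴ → stable
  190–257 m: −αΔT+βΔS = −(2.6 × 10⁻⁴)(-1.3)+(7.4 × 10⁻⁴)(+0.86) = 9.7 × 10⁻⁴ → stable
The 115–166 m interval has Δρ < 0: lighter water underlies denser water.

115–166 m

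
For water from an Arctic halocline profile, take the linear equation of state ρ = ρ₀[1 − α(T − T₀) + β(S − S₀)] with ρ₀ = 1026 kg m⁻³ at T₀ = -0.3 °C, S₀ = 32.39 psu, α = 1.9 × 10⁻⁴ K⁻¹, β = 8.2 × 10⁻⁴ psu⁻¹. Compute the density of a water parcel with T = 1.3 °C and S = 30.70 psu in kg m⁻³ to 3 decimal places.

1024.266 kg m⁻³

T − T₀ = +1.6 K, S − S₀ = -1.69 psu.
Bracket = 1 − α·(+1.6) + β·(-1.69) = 1 + (-1.6898 × 10⁻³) = 0.9983102.
ρ = 1026 × 0.9983102 = 1024.266 kg m⁻³.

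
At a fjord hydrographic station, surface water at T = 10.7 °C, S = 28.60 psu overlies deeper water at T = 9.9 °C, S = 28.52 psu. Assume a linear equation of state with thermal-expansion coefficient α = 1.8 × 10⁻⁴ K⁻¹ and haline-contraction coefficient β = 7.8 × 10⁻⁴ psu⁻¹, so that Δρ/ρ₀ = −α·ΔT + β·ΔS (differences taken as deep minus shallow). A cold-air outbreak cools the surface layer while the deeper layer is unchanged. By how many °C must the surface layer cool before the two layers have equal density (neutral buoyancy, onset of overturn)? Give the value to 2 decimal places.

0.45 °C

Neutral buoyancy requires Δρ = 0, i.e. −α(T_deep − T_surf′) + β(S_deep − S_surf) = 0.
T_surf′ = T_deep − (β/α)·ΔS = 9.9 − (7.8 × 10⁻⁴/1.8 × 10⁻⁴)·(-0.08) = 10.2467 °C.
Cooling required: 10.7 − (10.2467) = 0.4533 °C.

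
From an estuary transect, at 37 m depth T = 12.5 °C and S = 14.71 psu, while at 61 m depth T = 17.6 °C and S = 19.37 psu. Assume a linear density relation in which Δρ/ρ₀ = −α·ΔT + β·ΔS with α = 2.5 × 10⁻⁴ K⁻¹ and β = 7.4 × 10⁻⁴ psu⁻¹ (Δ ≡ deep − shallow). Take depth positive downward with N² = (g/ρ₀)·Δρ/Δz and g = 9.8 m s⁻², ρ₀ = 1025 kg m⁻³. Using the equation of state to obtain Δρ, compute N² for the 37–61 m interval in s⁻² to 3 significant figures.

8.87 × 10⁻⁴ s⁻²

ΔT = +5.1 K, ΔS = +4.66 psu (deep − shallow).
Δρ/ρ₀ = −αΔT + βΔS = -1.275 × 10⁻³ + 3.4484 × 10⁻³ = 2.1734 × 10⁻³, so Δρ ≈ 2.228 kg m⁻³.
N² = (g/ρ₀)·Δρ/Δz = g·(Δρ/ρ₀)/Δz = 9.8 × 2.1734 × 10⁻³ / 24 = 8.8747 × 10⁻⁴ s⁻² ≈ 8.87 × 10⁻⁴ s⁻².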